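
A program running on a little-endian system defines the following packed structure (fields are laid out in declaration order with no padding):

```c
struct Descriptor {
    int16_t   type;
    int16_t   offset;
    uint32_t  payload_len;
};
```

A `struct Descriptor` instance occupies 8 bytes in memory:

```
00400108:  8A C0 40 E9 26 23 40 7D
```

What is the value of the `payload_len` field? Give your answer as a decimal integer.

2101355302

`payload_len` follows `type` (2 B), `offset` (2 B), so it starts at offset 2 + 2 = 4 and occupies 4 bytes.
Bytes at offsets 4..7: 26 23 40 7D.
In little-endian order the low byte comes first in memory.
Reassemble most-significant byte first: 7D 40 23 26 → 0x7D402326.
0x7D402326 = 2101355302.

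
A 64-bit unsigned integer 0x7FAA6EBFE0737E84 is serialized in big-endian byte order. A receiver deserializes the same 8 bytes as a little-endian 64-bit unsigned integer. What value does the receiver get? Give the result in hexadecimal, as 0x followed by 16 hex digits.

Stored big-endian, the bytes at ascending addresses are 7F AA 6E BF E0 73 7E 84.
Read back as little-endian, the first byte is least significant, giving 0x847E73E0BF6EAA7F.

0x847E73E0BF6EAA7F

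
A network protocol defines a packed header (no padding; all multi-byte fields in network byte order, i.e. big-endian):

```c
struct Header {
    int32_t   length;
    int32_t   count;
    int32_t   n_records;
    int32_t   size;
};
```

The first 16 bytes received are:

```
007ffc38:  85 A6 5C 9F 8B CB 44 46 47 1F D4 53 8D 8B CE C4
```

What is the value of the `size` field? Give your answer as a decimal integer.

`size` follows `length` (4 B), `count` (4 B), `n_records` (4 B), so it starts at offset 4 + 4 + 4 = 12 and occupies 4 bytes.
Bytes at offsets 12..15: 8D 8B CE C4.
Big-endian: lowest address holds the most-significant byte.
The bytes are already most-significant first: 0x8D8BCEC4.
Top bit is set, so as a signed 32-bit value this is 0x8D8BCEC4 − 2^32 = -1920217404.

-1920217404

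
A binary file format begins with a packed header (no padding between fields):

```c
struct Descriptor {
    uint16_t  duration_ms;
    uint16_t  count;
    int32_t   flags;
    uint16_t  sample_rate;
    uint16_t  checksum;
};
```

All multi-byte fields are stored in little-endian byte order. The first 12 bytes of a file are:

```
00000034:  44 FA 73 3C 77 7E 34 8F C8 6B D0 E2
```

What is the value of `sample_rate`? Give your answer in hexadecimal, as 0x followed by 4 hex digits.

0x6BC8

`sample_rate` follows `duration_ms` (2 B), `count` (2 B), `flags` (4 B), so it starts at offset 2 + 2 + 4 = 8 and occupies 2 bytes.
Bytes at offsets 8..9: C8 6B.
Little-endian: lowest address holds the least-significant byte.
Reassemble most-significant byte first: 6B C8 → 0x6BC8.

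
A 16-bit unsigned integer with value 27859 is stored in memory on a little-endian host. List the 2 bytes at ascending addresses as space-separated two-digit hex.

D3 6C

27859 in hexadecimal, padded to 16 bits, is 0x6CD3.
Split into bytes (most-significant first): 6C D3.
Little-endian: lowest address holds the least-significant byte.
So at ascending addresses the bytes are D3 6C.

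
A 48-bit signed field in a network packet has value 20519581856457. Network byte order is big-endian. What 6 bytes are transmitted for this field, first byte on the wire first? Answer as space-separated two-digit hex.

20519581856457 in hexadecimal, padded to 48 bits, is 0x12A9966332C9.
Split into bytes (most-significant first): 12 A9 96 63 32 C9.
Big-endian stores the most-significant byte at the lowest address.
So the memory order matches the most-significant-first order: 12 A9 96 63 32 C9.

12 A9 96 63 32 C9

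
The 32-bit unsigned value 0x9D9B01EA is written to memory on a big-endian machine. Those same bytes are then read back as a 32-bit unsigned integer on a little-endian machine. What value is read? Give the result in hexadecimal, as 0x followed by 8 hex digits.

0xEA019B9D

Stored big-endian, the bytes at ascending addresses are 9D 9B 01 EA.
Read back as little-endian, the first byte is least significant, giving 0xEA019B9D.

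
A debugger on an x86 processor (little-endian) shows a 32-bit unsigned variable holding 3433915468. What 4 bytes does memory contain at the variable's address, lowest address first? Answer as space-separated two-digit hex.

3433915468 in hexadecimal, padded to 32 bits, is 0xCCAD644C.
Split into bytes (most-significant first): CC AD 64 4C.
Little-endian stores the least-significant byte at the lowest address.
So at ascending addresses the bytes are 4C 64 AD CC.

4C 64 AD CC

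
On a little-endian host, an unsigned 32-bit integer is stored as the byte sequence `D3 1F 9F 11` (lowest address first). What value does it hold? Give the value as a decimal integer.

295641043

Little-endian stores the least-significant byte at the lowest address.
Reassemble most-significant byte first: 11 9F 1F D3 → 0x119F1FD3.
0x119F1FD3 = 295641043.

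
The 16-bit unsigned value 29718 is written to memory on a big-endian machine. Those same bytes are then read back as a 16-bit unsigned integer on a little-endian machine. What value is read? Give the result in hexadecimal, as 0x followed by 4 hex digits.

0x1674

29718 in 16-bit hexadecimal is 0x7416.
Stored big-endian, the bytes at ascending addresses are 74 16.
Read back as little-endian, the first byte is least significant, giving 0x1674.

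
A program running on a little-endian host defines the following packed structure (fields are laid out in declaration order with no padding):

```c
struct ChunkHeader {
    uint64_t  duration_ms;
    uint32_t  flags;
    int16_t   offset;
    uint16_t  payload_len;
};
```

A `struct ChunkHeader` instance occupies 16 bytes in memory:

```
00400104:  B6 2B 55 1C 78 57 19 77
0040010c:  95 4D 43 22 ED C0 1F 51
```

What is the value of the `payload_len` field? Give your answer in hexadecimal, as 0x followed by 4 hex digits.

`payload_len` follows `duration_ms` (8 B), `flags` (4 B), `offset` (2 B), so it starts at offset 8 + 4 + 2 = 14 and occupies 2 bytes.
Bytes at offsets 14..15: 1F 51.
Little-endian: lowest address holds the least-significant byte.
Reassemble most-significant byte first: 51 1F → 0x511F.

0x511F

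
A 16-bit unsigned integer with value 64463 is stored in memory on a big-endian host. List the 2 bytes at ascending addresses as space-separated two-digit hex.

64463 in hexadecimal, padded to 16 bits, is 0xFBCF.
Split into bytes (most-significant first): FB CF.
Big-endian stores the most-significant byte at the lowest address.
So the memory order matches the most-significant-first order: FB CF.

FB CF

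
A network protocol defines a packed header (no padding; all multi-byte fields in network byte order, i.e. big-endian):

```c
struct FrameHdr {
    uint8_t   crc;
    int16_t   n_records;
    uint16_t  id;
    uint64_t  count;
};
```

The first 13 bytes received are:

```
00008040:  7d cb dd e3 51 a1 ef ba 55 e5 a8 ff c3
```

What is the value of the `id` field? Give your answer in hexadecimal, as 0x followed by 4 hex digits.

0xE351

`id` follows `crc` (1 B), `n_records` (2 B), so it starts at offset 1 + 2 = 3 and occupies 2 bytes.
Bytes at offsets 3..4: E3 51.
Big-endian: lowest address holds the most-significant byte.
The bytes are already most-significant first: 0xE351.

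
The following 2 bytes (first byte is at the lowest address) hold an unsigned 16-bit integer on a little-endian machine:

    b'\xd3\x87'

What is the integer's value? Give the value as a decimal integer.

34771

Little-endian: lowest address holds the least-significant byte.
Reassemble most-significant byte first: 87 D3 → 0x87D3.
0x87D3 = 34771.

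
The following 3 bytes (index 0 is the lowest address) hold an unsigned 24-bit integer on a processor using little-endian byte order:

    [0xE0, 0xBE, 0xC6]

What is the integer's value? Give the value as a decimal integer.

Little-endian stores the least-significant byte at the lowest address.
Reassemble most-significant byte first: C6 BE E0 → 0xC6BEE0.
0xC6BEE0 = 13024992.

13024992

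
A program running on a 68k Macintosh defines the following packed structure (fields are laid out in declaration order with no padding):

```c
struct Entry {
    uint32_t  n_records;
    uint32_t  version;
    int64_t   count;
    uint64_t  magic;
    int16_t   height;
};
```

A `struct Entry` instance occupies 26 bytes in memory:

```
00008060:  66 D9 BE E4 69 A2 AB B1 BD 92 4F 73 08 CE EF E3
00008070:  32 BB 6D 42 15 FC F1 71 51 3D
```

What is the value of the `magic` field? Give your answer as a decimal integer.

3655635653145457009

`magic` follows `n_records` (4 B), `version` (4 B), `count` (8 B), so it starts at offset 4 + 4 + 8 = 16 and occupies 8 bytes.
Bytes at offsets 16..23: 32 BB 6D 42 15 FC F1 71.
Big-endian stores the most-significant byte at the lowest address.
The bytes are already most-significant first: 0x32BB6D4215FCF171.
0x32BB6D4215FCF171 = 3655635653145457009.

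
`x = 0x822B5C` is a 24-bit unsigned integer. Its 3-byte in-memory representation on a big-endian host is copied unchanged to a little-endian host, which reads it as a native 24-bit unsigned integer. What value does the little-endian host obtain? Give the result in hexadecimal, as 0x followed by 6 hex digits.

Stored big-endian, the bytes at ascending addresses are 82 2B 5C.
Read back as little-endian, the first byte is least significant, giving 0x5C2B82.

0x5C2B82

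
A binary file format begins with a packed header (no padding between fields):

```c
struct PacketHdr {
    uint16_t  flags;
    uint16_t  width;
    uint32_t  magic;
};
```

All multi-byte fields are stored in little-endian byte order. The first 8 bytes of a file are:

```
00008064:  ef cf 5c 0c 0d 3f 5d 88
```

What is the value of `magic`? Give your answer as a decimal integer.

2287812365

`magic` follows `flags` (2 B), `width` (2 B), so it starts at offset 2 + 2 = 4 and occupies 4 bytes.
Bytes at offsets 4..7: 0D 3F 5D 88.
Little-endian: lowest address holds the least-significant byte.
Reassemble most-significant byte first: 88 5D 3F 0D → 0x885D3F0D.
0x885D3F0D = 2287812365.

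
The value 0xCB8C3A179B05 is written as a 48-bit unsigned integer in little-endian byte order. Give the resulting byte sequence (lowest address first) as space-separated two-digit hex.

Split into bytes (most-significant first): CB 8C 3A 17 9B 05.
Little-endian stores the least-significant byte at the lowest address.
So at ascending addresses the bytes are 05 9B 17 3A 8C CB.

05 9B 17 3A 8C CB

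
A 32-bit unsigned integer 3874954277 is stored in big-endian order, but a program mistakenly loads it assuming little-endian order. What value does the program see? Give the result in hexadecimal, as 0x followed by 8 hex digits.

3874954277 in 32-bit hexadecimal is 0xE6F71C25.
Stored big-endian, the bytes at ascending addresses are E6 F7 1C 25.
Read back as little-endian, the first byte is least significant, giving 0x251CF7E6.

0x251CF7E6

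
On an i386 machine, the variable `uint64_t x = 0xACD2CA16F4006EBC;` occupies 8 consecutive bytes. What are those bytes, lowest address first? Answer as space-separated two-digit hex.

Split into bytes (most-significant first): AC D2 CA 16 F4 00 6E BC.
In little-endian order the low byte comes first in memory.
So at ascending addresses the bytes are BC 6E 00 F4 16 CA D2 AC.

BC 6E 00 F4 16 CA D2 AC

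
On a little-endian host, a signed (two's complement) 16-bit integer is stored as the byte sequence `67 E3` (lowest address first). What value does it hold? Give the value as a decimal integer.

Little-endian: lowest address holds the least-significant byte.
Reassemble most-significant byte first: E3 67 → 0xE367.
Top bit is set, so as a signed 16-bit value this is 0xE367 − 2^16 = -7321.

-7321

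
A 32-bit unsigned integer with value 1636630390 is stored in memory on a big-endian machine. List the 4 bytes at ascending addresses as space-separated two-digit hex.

1636630390 in hexadecimal, padded to 32 bits, is 0x618CFF76.
Split into bytes (most-significant first): 61 8C FF 76.
Big-endian stores the most-significant byte at the lowest address.
So the memory order matches the most-significant-first order: 61 8C FF 76.

61 8C FF 76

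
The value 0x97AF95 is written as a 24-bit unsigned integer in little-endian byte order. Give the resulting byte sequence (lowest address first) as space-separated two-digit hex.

95 AF 97

Split into bytes (most-significant first): 97 AF 95.
Little-endian: lowest address holds the least-significant byte.
So at ascending addresses the bytes are 95 AF 97.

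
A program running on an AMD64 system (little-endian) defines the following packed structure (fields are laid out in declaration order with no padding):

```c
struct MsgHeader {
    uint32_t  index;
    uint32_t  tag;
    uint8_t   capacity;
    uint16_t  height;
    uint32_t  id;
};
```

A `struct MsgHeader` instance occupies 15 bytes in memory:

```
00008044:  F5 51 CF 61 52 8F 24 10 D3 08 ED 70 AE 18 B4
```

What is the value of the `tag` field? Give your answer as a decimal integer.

`tag` follows `index` (4 bytes), so it starts at byte offset 4 and occupies 4 bytes.
Bytes at offsets 4..7: 52 8F 24 10.
In little-endian order the low byte comes first in memory.
Reassemble most-significant byte first: 10 24 8F 52 → 0x10248F52.
0x10248F52 = 270831442.

270831442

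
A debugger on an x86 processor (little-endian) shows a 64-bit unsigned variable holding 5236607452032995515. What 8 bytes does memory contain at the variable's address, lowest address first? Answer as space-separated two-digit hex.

5236607452032995515 in hexadecimal, padded to 64 bits, is 0x48AC2ABB9E9710BB.
Split into bytes (most-significant first): 48 AC 2A BB 9E 97 10 BB.
In little-endian order the low byte comes first in memory.
So at ascending addresses the bytes are BB 10 97 9E BB 2A AC 48.

BB 10 97 9E BB 2A AC 48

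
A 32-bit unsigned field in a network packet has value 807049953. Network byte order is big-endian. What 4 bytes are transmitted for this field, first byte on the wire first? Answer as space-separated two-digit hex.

30 1A 9A E1

807049953 in hexadecimal, padded to 32 bits, is 0x301A9AE1.
Split into bytes (most-significant first): 30 1A 9A E1.
Big-endian: lowest address holds the most-significant byte.
So the memory order matches the most-significant-first order: 30 1A 9A E1.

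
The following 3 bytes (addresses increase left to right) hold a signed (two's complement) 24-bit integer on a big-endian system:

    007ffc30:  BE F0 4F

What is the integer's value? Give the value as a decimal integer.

-4263857

Big-endian stores the most-significant byte at the lowest address.
The bytes are already most-significant first: 0xBEF04F.
Top bit is set, so as a signed 24-bit value this is 0xBEF04F − 2^24 = -4263857.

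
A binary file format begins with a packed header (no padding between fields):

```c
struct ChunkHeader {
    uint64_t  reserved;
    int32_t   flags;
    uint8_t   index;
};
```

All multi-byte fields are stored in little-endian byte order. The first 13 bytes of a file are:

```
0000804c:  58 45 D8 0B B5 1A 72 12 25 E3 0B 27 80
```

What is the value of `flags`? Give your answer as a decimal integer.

`flags` follows `reserved` (8 bytes), so it starts at byte offset 8 and occupies 4 bytes.
Bytes at offsets 8..11: 25 E3 0B 27.
Little-endian: lowest address holds the least-significant byte.
Reassemble most-significant byte first: 27 0B E3 25 → 0x270BE325.
0x270BE325 = 655090469.

655090469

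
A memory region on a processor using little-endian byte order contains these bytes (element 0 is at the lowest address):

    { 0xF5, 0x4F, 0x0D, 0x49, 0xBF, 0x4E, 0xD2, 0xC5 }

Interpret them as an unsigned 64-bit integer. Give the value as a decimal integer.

14254542354052370421

Little-endian: lowest address holds the least-significant byte.
Reassemble most-significant byte first: C5 D2 4E BF 49 0D 4F F5 → 0xC5D24EBF490D4FF5.
0xC5D24EBF490D4FF5 = 14254542354052370421.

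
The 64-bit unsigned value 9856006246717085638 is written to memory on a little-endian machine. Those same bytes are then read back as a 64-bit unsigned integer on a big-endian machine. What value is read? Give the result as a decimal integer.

14292061574206179208

9856006246717085638 in 64-bit hexadecimal is 0x88C79176479A57C6.
Stored little-endian, the bytes at ascending addresses are C6 57 9A 47 76 91 C7 88.
Read back as big-endian, the last byte is least significant, giving 0xC6579A477691C788.
0xC6579A477691C788 = 14292061574206179208.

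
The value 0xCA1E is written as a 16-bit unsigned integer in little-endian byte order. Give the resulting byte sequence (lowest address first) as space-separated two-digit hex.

1E CA

Split into bytes (most-significant first): CA 1E.
In little-endian order the low byte comes first in memory.
So at ascending addresses the bytes are 1E CA.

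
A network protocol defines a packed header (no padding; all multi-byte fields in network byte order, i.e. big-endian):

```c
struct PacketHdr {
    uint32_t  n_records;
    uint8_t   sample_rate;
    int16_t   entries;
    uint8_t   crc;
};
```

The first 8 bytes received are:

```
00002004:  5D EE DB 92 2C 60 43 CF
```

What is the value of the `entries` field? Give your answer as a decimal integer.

`entries` follows `n_records` (4 B), `sample_rate` (1 B), so it starts at offset 4 + 1 = 5 and occupies 2 bytes.
Bytes at offsets 5..6: 60 43.
In big-endian order the high byte comes first in memory.
The bytes are already most-significant first: 0x6043.
0x6043 = 24643.

24643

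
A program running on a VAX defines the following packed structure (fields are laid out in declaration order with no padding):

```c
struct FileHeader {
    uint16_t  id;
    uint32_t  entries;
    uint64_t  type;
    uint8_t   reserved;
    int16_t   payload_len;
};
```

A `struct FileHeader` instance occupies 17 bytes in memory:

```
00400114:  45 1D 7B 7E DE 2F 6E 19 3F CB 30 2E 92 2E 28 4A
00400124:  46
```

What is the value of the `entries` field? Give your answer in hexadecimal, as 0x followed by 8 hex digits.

`entries` follows `id` (2 bytes), so it starts at byte offset 2 and occupies 4 bytes.
Bytes at offsets 2..5: 7B 7E DE 2F.
Little-endian stores the least-significant byte at the lowest address.
Reassemble most-significant byte first: 2F DE 7E 7B → 0x2FDE7E7B.

0x2FDE7E7B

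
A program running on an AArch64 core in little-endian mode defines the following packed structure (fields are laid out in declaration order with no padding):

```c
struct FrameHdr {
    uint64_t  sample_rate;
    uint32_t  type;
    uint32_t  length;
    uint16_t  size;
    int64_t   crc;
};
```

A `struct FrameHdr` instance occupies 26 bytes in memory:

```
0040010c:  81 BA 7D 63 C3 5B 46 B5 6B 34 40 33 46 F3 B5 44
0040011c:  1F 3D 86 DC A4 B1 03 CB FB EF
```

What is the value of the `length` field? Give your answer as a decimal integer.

1152774982

`length` follows `sample_rate` (8 B), `type` (4 B), so it starts at offset 8 + 4 = 12 and occupies 4 bytes.
Bytes at offsets 12..15: 46 F3 B5 44.
In little-endian order the low byte comes first in memory.
Reassemble most-significant byte first: 44 B5 F3 46 → 0x44B5F346.
0x44B5F346 = 1152774982.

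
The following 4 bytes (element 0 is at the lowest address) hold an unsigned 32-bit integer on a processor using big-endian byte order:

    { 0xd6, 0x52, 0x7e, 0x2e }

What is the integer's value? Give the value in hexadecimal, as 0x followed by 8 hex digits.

0xD6527E2E

Big-endian stores the most-significant byte at the lowest address.
The bytes are already most-significant first: 0xD6527E2E.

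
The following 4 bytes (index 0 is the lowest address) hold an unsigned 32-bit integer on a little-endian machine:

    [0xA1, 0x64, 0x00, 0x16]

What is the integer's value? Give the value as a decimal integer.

Little-endian: lowest address holds the least-significant byte.
Reassemble most-significant byte first: 16 00 64 A1 → 0x160064A1.
0x160064A1 = 369124513.

369124513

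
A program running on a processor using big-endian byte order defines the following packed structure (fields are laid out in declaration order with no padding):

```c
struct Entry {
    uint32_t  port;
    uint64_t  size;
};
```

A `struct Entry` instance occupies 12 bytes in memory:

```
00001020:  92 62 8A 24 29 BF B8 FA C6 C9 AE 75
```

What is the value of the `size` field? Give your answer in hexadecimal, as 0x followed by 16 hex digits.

0x29BFB8FAC6C9AE75

`size` follows `port` (4 bytes), so it starts at byte offset 4 and occupies 8 bytes.
Bytes at offsets 4..11: 29 BF B8 FA C6 C9 AE 75.
Big-endian stores the most-significant byte at the lowest address.
The bytes are already most-significant first: 0x29BFB8FAC6C9AE75.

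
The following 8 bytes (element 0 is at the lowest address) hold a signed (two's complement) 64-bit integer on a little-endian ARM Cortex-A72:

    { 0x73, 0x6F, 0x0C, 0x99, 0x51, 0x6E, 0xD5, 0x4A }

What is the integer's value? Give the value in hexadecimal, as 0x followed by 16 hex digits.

0x4AD56E51990C6F73

Little-endian stores the least-significant byte at the lowest address.
Reassemble most-significant byte first: 4A D5 6E 51 99 0C 6F 73 → 0x4AD56E51990C6F73.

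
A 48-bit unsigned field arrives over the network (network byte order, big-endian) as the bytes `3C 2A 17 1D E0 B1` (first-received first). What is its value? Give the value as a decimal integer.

Big-endian stores the most-significant byte at the lowest address.
The bytes are already most-significant first: 0x3C2A171DE0B1.
0x3C2A171DE0B1 = 66151474127025.

66151474127025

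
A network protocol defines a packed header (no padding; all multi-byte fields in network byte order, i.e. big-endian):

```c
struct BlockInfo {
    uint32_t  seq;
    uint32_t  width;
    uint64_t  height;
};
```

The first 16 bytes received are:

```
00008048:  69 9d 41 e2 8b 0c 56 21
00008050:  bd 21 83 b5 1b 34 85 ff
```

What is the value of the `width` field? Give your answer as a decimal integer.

2332841505

`width` follows `seq` (4 bytes), so it starts at byte offset 4 and occupies 4 bytes.
Bytes at offsets 4..7: 8B 0C 56 21.
In big-endian order the high byte comes first in memory.
The bytes are already most-significant first: 0x8B0C5621.
0x8B0C5621 = 2332841505.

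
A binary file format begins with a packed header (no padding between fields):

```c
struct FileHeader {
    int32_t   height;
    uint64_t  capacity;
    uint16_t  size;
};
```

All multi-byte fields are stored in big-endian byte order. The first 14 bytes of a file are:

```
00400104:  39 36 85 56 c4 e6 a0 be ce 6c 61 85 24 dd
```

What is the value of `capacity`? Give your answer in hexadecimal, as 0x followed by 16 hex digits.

0xC4E6A0BECE6C6185

`capacity` follows `height` (4 bytes), so it starts at byte offset 4 and occupies 8 bytes.
Bytes at offsets 4..11: C4 E6 A0 BE CE 6C 61 85.
In big-endian order the high byte comes first in memory.
The bytes are already most-significant first: 0xC4E6A0BECE6C6185.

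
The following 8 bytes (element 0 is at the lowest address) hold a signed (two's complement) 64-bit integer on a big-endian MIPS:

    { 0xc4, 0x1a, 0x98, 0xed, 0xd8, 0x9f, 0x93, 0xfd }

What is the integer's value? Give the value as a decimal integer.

In big-endian order the high byte comes first in memory.
The bytes are already most-significant first: 0xC41A98EDD89F93FD.
Top bit is set, so as a signed 64-bit value this is 0xC41A98EDD89F93FD − 2^64 = -4315969145572191235.

-4315969145572191235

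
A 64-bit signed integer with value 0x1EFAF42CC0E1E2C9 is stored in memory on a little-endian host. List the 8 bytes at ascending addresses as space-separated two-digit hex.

Split into bytes (most-significant first): 1E FA F4 2C C0 E1 E2 C9.
Little-endian: lowest address holds the least-significant byte.
So at ascending addresses the bytes are C9 E2 E1 C0 2C F4 FA 1E.

C9 E2 E1 C0 2C F4 FA 1E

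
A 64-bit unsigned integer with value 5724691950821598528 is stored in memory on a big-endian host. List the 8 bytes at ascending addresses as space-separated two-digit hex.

5724691950821598528 in hexadecimal, padded to 64 bits, is 0x4F7230FFA1426540.
Split into bytes (most-significant first): 4F 72 30 FF A1 42 65 40.
Big-endian: lowest address holds the most-significant byte.
So the memory order matches the most-significant-first order: 4F 72 30 FF A1 42 65 40.

4F 72 30 FF A1 42 65 40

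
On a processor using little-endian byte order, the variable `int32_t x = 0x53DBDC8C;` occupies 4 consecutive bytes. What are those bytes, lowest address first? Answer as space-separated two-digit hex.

8C DC DB 53

Split into bytes (most-significant first): 53 DB DC 8C.
In little-endian order the low byte comes first in memory.
So at ascending addresses the bytes are 8C DC DB 53.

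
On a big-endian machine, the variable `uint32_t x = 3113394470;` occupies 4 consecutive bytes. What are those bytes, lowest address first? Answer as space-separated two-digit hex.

B9 92 A1 26

3113394470 in hexadecimal, padded to 32 bits, is 0xB992A126.
Split into bytes (most-significant first): B9 92 A1 26.
Big-endian: lowest address holds the most-significant byte.
So the memory order matches the most-significant-first order: B9 92 A1 26.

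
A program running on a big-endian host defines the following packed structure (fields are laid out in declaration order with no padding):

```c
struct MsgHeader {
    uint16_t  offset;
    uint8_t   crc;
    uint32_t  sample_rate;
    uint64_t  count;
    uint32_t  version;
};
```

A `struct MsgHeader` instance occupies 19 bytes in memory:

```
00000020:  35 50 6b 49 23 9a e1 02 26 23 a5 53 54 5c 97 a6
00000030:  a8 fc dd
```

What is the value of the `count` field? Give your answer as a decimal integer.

`count` follows `offset` (2 B), `crc` (1 B), `sample_rate` (4 B), so it starts at offset 2 + 1 + 4 = 7 and occupies 8 bytes.
Bytes at offsets 7..14: 02 26 23 A5 53 54 5C 97.
Big-endian: lowest address holds the most-significant byte.
The bytes are already most-significant first: 0x022623A553545C97.
0x022623A553545C97 = 154850430165474455.

154850430165474455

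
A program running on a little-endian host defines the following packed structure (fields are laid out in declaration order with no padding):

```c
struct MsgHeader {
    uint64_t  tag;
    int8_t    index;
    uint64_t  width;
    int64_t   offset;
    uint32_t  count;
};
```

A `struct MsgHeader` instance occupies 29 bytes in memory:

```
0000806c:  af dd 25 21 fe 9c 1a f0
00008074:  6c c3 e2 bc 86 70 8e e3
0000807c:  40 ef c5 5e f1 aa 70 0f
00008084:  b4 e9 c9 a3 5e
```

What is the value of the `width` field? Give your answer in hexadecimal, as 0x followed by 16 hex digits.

0x40E38E7086BCE2C3

`width` follows `tag` (8 B), `index` (1 B), so it starts at offset 8 + 1 = 9 and occupies 8 bytes.
Bytes at offsets 9..16: C3 E2 BC 86 70 8E E3 40.
Little-endian: lowest address holds the least-significant byte.
Reassemble most-significant byte first: 40 E3 8E 70 86 BC E2 C3 → 0x40E38E7086BCE2C3.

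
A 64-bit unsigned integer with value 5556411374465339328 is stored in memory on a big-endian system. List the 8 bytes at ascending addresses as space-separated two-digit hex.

4D 1C 56 B4 B8 F2 4F C0

5556411374465339328 in hexadecimal, padded to 64 bits, is 0x4D1C56B4B8F24FC0.
Split into bytes (most-significant first): 4D 1C 56 B4 B8 F2 4F C0.
Big-endian: lowest address holds the most-significant byte.
So the memory order matches the most-significant-first order: 4D 1C 56 B4 B8 F2 4F C0.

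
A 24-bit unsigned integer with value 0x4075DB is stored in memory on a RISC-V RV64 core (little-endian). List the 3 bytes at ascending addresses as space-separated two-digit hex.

DB 75 40

Split into bytes (most-significant first): 40 75 DB.
Little-endian stores the least-significant byte at the lowest address.
So at ascending addresses the bytes are DB 75 40.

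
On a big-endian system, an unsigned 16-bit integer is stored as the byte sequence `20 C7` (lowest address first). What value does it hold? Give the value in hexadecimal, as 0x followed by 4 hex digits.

Big-endian stores the most-significant byte at the lowest address.
The bytes are already most-significant first: 0x20C7.

0x20C7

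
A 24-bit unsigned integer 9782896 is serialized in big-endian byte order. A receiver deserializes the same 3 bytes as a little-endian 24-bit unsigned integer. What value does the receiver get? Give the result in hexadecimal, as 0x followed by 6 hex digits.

9782896 in 24-bit hexadecimal is 0x954670.
Stored big-endian, the bytes at ascending addresses are 95 46 70.
Read back as little-endian, the first byte is least significant, giving 0x704695.

0x704695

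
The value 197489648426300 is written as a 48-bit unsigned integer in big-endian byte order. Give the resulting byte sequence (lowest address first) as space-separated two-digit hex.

197489648426300 in hexadecimal, padded to 48 bits, is 0xB39DA4575D3C.
Split into bytes (most-significant first): B3 9D A4 57 5D 3C.
Big-endian: lowest address holds the most-significant byte.
So the memory order matches the most-significant-first order: B3 9D A4 57 5D 3C.

B3 9D A4 57 5D 3C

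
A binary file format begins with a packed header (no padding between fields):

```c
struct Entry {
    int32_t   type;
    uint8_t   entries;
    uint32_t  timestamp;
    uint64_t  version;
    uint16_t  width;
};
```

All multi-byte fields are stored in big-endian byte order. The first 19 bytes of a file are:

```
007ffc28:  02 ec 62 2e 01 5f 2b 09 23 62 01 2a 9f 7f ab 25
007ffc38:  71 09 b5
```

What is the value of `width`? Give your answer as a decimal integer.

2485

`width` follows `type` (4 B), `entries` (1 B), `timestamp` (4 B), `version` (8 B), so it starts at offset 4 + 1 + 4 + 8 = 17 and occupies 2 bytes.
Bytes at offsets 17..18: 09 B5.
Big-endian: lowest address holds the most-significant byte.
The bytes are already most-significant first: 0x09B5.
0x09B5 = 2485.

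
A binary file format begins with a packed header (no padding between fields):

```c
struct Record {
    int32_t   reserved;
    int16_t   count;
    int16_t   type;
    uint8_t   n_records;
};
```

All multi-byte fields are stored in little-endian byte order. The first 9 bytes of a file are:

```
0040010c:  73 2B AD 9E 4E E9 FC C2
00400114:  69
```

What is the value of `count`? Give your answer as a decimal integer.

`count` follows `reserved` (4 bytes), so it starts at byte offset 4 and occupies 2 bytes.
Bytes at offsets 4..5: 4E E9.
Little-endian: lowest address holds the least-significant byte.
Reassemble most-significant byte first: E9 4E → 0xE94E.
Top bit is set, so as a signed 16-bit value this is 0xE94E − 2^16 = -5810.

-5810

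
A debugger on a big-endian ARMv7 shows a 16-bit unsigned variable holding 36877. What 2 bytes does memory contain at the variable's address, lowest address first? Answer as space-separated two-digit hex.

90 0D

36877 in hexadecimal, padded to 16 bits, is 0x900D.
Split into bytes (most-significant first): 90 0D.
Big-endian stores the most-significant byte at the lowest address.
So the memory order matches the most-significant-first order: 90 0D.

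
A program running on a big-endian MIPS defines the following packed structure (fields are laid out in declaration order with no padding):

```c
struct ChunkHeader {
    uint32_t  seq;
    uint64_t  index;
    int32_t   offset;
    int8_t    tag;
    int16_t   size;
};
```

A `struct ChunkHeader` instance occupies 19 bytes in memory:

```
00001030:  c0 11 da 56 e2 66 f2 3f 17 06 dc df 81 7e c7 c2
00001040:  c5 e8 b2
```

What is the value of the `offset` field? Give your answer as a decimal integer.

`offset` follows `seq` (4 B), `index` (8 B), so it starts at offset 4 + 8 = 12 and occupies 4 bytes.
Bytes at offsets 12..15: 81 7E C7 C2.
Big-endian stores the most-significant byte at the lowest address.
The bytes are already most-significant first: 0x817EC7C2.
Top bit is set, so as a signed 32-bit value this is 0x817EC7C2 − 2^32 = -2122397758.

-2122397758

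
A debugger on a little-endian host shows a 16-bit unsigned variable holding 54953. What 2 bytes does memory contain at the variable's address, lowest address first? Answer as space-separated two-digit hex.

A9 D6

54953 in hexadecimal, padded to 16 bits, is 0xD6A9.
Split into bytes (most-significant first): D6 A9.
Little-endian stores the least-significant byte at the lowest address.
So at ascending addresses the bytes are A9 D6.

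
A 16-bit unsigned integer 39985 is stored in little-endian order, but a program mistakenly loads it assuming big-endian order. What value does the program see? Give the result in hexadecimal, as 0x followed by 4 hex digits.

0x319C

39985 in 16-bit hexadecimal is 0x9C31.
Stored little-endian, the bytes at ascending addresses are 31 9C.
Read back as big-endian, the last byte is least significant, giving 0x319C.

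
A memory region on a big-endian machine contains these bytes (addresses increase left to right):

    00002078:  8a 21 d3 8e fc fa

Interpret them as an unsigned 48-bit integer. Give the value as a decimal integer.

151877887917306

Big-endian: lowest address holds the most-significant byte.
The bytes are already most-significant first: 0x8A21D38EFCFA.
0x8A21D38EFCFA = 151877887917306.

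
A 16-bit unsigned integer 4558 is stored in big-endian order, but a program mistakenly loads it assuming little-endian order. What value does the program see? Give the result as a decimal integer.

52753

4558 in 16-bit hexadecimal is 0x11CE.
Stored big-endian, the bytes at ascending addresses are 11 CE.
Read back as little-endian, the first byte is least significant, giving 0xCE11.
0xCE11 = 52753.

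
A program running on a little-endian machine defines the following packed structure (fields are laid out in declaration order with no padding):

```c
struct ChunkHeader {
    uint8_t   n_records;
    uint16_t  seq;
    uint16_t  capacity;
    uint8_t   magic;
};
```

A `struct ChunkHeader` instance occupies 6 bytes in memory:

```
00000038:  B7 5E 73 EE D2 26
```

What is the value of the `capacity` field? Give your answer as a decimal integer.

`capacity` follows `n_records` (1 B), `seq` (2 B), so it starts at offset 1 + 2 = 3 and occupies 2 bytes.
Bytes at offsets 3..4: EE D2.
Little-endian stores the least-significant byte at the lowest address.
Reassemble most-significant byte first: D2 EE → 0xD2EE.
0xD2EE = 53998.

53998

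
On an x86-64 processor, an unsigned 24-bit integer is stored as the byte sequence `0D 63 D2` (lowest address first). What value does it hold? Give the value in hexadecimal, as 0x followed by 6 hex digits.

0xD2630D

Little-endian: lowest address holds the least-significant byte.
Reassemble most-significant byte first: D2 63 0D → 0xD2630D.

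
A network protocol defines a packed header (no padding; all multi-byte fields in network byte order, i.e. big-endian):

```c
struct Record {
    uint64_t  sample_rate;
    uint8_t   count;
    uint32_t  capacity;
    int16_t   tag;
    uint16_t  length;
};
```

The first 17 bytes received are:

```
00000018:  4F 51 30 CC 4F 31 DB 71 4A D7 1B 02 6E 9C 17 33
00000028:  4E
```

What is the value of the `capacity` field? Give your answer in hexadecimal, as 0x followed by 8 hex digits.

`capacity` follows `sample_rate` (8 B), `count` (1 B), so it starts at offset 8 + 1 = 9 and occupies 4 bytes.
Bytes at offsets 9..12: D7 1B 02 6E.
Big-endian: lowest address holds the most-significant byte.
The bytes are already most-significant first: 0xD71B026E.

0xD71B026E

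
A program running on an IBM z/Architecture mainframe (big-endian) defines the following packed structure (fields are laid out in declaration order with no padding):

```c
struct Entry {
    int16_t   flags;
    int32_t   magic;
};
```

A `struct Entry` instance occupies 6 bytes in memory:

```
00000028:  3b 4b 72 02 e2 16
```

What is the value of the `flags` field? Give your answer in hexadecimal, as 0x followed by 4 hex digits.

0x3B4B

`flags` is the first field, at byte offset 0, occupying 2 bytes.
Bytes at offsets 0..1: 3B 4B.
In big-endian order the high byte comes first in memory.
The bytes are already most-significant first: 0x3B4B.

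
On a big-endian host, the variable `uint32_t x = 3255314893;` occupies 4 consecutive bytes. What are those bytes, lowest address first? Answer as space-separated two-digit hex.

3255314893 in hexadecimal, padded to 32 bits, is 0xC20829CD.
Split into bytes (most-significant first): C2 08 29 CD.
Big-endian: lowest address holds the most-significant byte.
So the memory order matches the most-significant-first order: C2 08 29 CD.

C2 08 29 CD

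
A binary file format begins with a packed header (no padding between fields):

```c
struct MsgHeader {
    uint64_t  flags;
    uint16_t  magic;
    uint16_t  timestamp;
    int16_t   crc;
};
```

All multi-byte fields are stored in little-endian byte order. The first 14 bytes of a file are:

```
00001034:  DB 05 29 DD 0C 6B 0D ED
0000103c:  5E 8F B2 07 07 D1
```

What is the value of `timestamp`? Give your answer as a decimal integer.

1970

`timestamp` follows `flags` (8 B), `magic` (2 B), so it starts at offset 8 + 2 = 10 and occupies 2 bytes.
Bytes at offsets 10..11: B2 07.
Little-endian: lowest address holds the least-significant byte.
Reassemble most-significant byte first: 07 B2 → 0x07B2.
0x07B2 = 1970.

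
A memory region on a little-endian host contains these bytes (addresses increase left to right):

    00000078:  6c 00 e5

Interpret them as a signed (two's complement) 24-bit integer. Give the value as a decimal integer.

-1769364

Little-endian stores the least-significant byte at the lowest address.
Reassemble most-significant byte first: E5 00 6C → 0xE5006C.
Top bit is set, so as a signed 24-bit value this is 0xE5006C − 2^24 = -1769364.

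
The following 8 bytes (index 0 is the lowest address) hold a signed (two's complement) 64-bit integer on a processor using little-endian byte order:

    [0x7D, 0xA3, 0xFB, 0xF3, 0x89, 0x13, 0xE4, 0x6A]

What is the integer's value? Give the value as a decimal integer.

In little-endian order the low byte comes first in memory.
Reassemble most-significant byte first: 6A E4 13 89 F3 FB A3 7D → 0x6AE41389F3FBA37D.
0x6AE41389F3FBA37D = 7702302745935192957.

7702302745935192957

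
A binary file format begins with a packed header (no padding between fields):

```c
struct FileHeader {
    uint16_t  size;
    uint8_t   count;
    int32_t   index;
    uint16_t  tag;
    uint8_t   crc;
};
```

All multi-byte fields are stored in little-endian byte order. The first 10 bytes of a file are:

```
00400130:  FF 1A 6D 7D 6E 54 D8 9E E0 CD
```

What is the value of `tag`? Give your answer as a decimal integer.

`tag` follows `size` (2 B), `count` (1 B), `index` (4 B), so it starts at offset 2 + 1 + 4 = 7 and occupies 2 bytes.
Bytes at offsets 7..8: 9E E0.
In little-endian order the low byte comes first in memory.
Reassemble most-significant byte first: E0 9E → 0xE09E.
0xE09E = 57502.

57502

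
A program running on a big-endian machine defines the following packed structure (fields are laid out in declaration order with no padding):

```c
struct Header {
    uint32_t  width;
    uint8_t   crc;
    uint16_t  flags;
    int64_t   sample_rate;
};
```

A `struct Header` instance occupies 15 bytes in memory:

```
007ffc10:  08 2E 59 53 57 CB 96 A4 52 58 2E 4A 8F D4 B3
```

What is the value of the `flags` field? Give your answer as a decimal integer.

52118

`flags` follows `width` (4 B), `crc` (1 B), so it starts at offset 4 + 1 = 5 and occupies 2 bytes.
Bytes at offsets 5..6: CB 96.
Big-endian stores the most-significant byte at the lowest address.
The bytes are already most-significant first: 0xCB96.
0xCB96 = 52118.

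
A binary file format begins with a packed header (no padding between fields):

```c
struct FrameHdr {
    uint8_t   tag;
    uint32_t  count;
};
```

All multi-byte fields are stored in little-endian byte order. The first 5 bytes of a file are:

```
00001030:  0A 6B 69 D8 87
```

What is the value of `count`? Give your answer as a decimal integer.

2279106923

`count` follows `tag` (1 byte), so it starts at byte offset 1 and occupies 4 bytes.
Bytes at offsets 1..4: 6B 69 D8 87.
Little-endian stores the least-significant byte at the lowest address.
Reassemble most-significant byte first: 87 D8 69 6B → 0x87D8696B.
0x87D8696B = 2279106923.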